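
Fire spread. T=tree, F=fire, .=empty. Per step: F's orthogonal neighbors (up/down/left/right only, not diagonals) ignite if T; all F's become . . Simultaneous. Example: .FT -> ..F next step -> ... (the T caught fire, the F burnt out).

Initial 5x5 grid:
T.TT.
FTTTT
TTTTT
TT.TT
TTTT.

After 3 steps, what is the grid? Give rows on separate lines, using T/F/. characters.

Step 1: 3 trees catch fire, 1 burn out
  F.TT.
  .FTTT
  FTTTT
  TT.TT
  TTTT.
Step 2: 3 trees catch fire, 3 burn out
  ..TT.
  ..FTT
  .FTTT
  FT.TT
  TTTT.
Step 3: 5 trees catch fire, 3 burn out
  ..FT.
  ...FT
  ..FTT
  .F.TT
  FTTT.

..FT.
...FT
..FTT
.F.TT
FTTT.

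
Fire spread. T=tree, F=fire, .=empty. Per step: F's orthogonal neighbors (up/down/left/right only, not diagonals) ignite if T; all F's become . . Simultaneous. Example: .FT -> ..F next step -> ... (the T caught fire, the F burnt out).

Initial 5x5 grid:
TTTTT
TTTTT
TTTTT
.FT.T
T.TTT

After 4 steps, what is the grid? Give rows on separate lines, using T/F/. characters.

Step 1: 2 trees catch fire, 1 burn out
  TTTTT
  TTTTT
  TFTTT
  ..F.T
  T.TTT
Step 2: 4 trees catch fire, 2 burn out
  TTTTT
  TFTTT
  F.FTT
  ....T
  T.FTT
Step 3: 5 trees catch fire, 4 burn out
  TFTTT
  F.FTT
  ...FT
  ....T
  T..FT
Step 4: 5 trees catch fire, 5 burn out
  F.FTT
  ...FT
  ....F
  ....T
  T...F

F.FTT
...FT
....F
....T
T...F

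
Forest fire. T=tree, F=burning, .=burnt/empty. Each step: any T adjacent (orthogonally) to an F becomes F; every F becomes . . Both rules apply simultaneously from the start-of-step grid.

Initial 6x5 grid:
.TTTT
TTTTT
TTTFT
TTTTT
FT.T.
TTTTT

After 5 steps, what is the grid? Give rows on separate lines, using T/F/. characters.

Step 1: 7 trees catch fire, 2 burn out
  .TTTT
  TTTFT
  TTF.F
  FTTFT
  .F.T.
  FTTTT
Step 2: 10 trees catch fire, 7 burn out
  .TTFT
  TTF.F
  FF...
  .FF.F
  ...F.
  .FTTT
Step 3: 6 trees catch fire, 10 burn out
  .TF.F
  FF...
  .....
  .....
  .....
  ..FFT
Step 4: 2 trees catch fire, 6 burn out
  .F...
  .....
  .....
  .....
  .....
  ....F
Step 5: 0 trees catch fire, 2 burn out
  .....
  .....
  .....
  .....
  .....
  .....

.....
.....
.....
.....
.....
.....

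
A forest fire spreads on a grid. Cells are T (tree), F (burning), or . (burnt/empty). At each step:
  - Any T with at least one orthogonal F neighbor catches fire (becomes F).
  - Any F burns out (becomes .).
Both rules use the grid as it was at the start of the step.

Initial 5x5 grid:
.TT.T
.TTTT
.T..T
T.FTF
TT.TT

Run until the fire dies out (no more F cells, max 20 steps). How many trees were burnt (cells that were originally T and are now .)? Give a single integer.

Step 1: +3 fires, +2 burnt (F count now 3)
Step 2: +2 fires, +3 burnt (F count now 2)
Step 3: +2 fires, +2 burnt (F count now 2)
Step 4: +1 fires, +2 burnt (F count now 1)
Step 5: +2 fires, +1 burnt (F count now 2)
Step 6: +2 fires, +2 burnt (F count now 2)
Step 7: +0 fires, +2 burnt (F count now 0)
Fire out after step 7
Initially T: 15, now '.': 22
Total burnt (originally-T cells now '.'): 12

Answer: 12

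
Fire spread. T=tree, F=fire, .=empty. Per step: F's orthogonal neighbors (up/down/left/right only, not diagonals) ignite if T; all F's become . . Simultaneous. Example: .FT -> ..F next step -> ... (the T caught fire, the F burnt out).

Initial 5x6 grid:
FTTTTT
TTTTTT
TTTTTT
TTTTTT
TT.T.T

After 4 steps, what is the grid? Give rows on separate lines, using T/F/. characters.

Step 1: 2 trees catch fire, 1 burn out
  .FTTTT
  FTTTTT
  TTTTTT
  TTTTTT
  TT.T.T
Step 2: 3 trees catch fire, 2 burn out
  ..FTTT
  .FTTTT
  FTTTTT
  TTTTTT
  TT.T.T
Step 3: 4 trees catch fire, 3 burn out
  ...FTT
  ..FTTT
  .FTTTT
  FTTTTT
  TT.T.T
Step 4: 5 trees catch fire, 4 burn out
  ....FT
  ...FTT
  ..FTTT
  .FTTTT
  FT.T.T

....FT
...FTT
..FTTT
.FTTTT
FT.T.T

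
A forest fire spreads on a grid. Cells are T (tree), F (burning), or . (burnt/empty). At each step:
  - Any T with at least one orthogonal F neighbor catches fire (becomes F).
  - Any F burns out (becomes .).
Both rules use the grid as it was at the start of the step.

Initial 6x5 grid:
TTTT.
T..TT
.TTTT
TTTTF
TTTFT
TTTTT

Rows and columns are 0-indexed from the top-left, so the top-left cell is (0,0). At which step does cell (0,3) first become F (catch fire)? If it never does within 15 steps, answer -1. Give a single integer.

Step 1: cell (0,3)='T' (+5 fires, +2 burnt)
Step 2: cell (0,3)='T' (+6 fires, +5 burnt)
Step 3: cell (0,3)='T' (+5 fires, +6 burnt)
Step 4: cell (0,3)='F' (+4 fires, +5 burnt)
  -> target ignites at step 4
Step 5: cell (0,3)='.' (+1 fires, +4 burnt)
Step 6: cell (0,3)='.' (+1 fires, +1 burnt)
Step 7: cell (0,3)='.' (+1 fires, +1 burnt)
Step 8: cell (0,3)='.' (+1 fires, +1 burnt)
Step 9: cell (0,3)='.' (+0 fires, +1 burnt)
  fire out at step 9

4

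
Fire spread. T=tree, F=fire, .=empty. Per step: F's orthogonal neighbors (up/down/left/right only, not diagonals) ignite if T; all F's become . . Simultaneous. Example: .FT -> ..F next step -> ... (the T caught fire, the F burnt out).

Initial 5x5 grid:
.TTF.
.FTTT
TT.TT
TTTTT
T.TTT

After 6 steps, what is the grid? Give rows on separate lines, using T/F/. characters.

Step 1: 5 trees catch fire, 2 burn out
  .FF..
  ..FFT
  TF.TT
  TTTTT
  T.TTT
Step 2: 4 trees catch fire, 5 burn out
  .....
  ....F
  F..FT
  TFTTT
  T.TTT
Step 3: 4 trees catch fire, 4 burn out
  .....
  .....
  ....F
  F.FFT
  T.TTT
Step 4: 4 trees catch fire, 4 burn out
  .....
  .....
  .....
  ....F
  F.FFT
Step 5: 1 trees catch fire, 4 burn out
  .....
  .....
  .....
  .....
  ....F
Step 6: 0 trees catch fire, 1 burn out
  .....
  .....
  .....
  .....
  .....

.....
.....
.....
.....
.....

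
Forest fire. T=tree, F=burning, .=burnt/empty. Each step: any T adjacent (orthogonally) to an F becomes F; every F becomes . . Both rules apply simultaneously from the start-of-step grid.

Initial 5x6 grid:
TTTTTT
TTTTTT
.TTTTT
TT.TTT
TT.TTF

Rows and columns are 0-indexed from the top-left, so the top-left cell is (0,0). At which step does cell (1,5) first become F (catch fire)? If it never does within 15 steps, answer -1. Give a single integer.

Step 1: cell (1,5)='T' (+2 fires, +1 burnt)
Step 2: cell (1,5)='T' (+3 fires, +2 burnt)
Step 3: cell (1,5)='F' (+3 fires, +3 burnt)
  -> target ignites at step 3
Step 4: cell (1,5)='.' (+3 fires, +3 burnt)
Step 5: cell (1,5)='.' (+3 fires, +3 burnt)
Step 6: cell (1,5)='.' (+3 fires, +3 burnt)
Step 7: cell (1,5)='.' (+3 fires, +3 burnt)
Step 8: cell (1,5)='.' (+4 fires, +3 burnt)
Step 9: cell (1,5)='.' (+2 fires, +4 burnt)
Step 10: cell (1,5)='.' (+0 fires, +2 burnt)
  fire out at step 10

3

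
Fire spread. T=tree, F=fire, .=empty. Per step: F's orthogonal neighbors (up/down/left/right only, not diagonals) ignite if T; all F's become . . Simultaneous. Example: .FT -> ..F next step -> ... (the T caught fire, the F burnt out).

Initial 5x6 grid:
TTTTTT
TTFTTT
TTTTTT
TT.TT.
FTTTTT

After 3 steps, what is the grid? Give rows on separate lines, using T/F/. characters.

Step 1: 6 trees catch fire, 2 burn out
  TTFTTT
  TF.FTT
  TTFTTT
  FT.TT.
  .FTTTT
Step 2: 9 trees catch fire, 6 burn out
  TF.FTT
  F...FT
  FF.FTT
  .F.TT.
  ..FTTT
Step 3: 6 trees catch fire, 9 burn out
  F...FT
  .....F
  ....FT
  ...FT.
  ...FTT

F...FT
.....F
....FT
...FT.
...FTT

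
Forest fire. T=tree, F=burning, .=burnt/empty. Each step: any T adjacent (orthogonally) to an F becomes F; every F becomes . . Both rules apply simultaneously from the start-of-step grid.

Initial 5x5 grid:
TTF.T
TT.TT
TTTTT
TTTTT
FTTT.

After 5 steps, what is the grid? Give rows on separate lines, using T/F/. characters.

Step 1: 3 trees catch fire, 2 burn out
  TF..T
  TT.TT
  TTTTT
  FTTTT
  .FTT.
Step 2: 5 trees catch fire, 3 burn out
  F...T
  TF.TT
  FTTTT
  .FTTT
  ..FT.
Step 3: 4 trees catch fire, 5 burn out
  ....T
  F..TT
  .FTTT
  ..FTT
  ...F.
Step 4: 2 trees catch fire, 4 burn out
  ....T
  ...TT
  ..FTT
  ...FT
  .....
Step 5: 2 trees catch fire, 2 burn out
  ....T
  ...TT
  ...FT
  ....F
  .....

....T
...TT
...FT
....F
.....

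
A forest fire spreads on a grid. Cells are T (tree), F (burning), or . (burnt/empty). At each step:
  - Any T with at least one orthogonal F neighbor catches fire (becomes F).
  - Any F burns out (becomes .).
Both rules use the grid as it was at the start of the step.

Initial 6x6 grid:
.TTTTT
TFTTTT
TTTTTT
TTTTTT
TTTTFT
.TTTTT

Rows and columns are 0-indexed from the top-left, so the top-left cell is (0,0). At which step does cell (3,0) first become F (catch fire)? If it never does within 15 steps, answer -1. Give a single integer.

Step 1: cell (3,0)='T' (+8 fires, +2 burnt)
Step 2: cell (3,0)='T' (+11 fires, +8 burnt)
Step 3: cell (3,0)='F' (+8 fires, +11 burnt)
  -> target ignites at step 3
Step 4: cell (3,0)='.' (+4 fires, +8 burnt)
Step 5: cell (3,0)='.' (+1 fires, +4 burnt)
Step 6: cell (3,0)='.' (+0 fires, +1 burnt)
  fire out at step 6

3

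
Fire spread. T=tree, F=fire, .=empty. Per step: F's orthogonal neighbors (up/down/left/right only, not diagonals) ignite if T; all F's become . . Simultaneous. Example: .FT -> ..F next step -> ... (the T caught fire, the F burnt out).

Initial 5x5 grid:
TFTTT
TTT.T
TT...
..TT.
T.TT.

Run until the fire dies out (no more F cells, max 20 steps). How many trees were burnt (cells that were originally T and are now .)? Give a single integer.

Step 1: +3 fires, +1 burnt (F count now 3)
Step 2: +4 fires, +3 burnt (F count now 4)
Step 3: +2 fires, +4 burnt (F count now 2)
Step 4: +1 fires, +2 burnt (F count now 1)
Step 5: +0 fires, +1 burnt (F count now 0)
Fire out after step 5
Initially T: 15, now '.': 20
Total burnt (originally-T cells now '.'): 10

Answer: 10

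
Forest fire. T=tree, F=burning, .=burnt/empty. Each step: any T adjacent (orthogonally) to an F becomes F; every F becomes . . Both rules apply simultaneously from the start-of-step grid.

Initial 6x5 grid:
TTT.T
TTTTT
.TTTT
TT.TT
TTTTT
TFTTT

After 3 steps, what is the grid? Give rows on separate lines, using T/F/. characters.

Step 1: 3 trees catch fire, 1 burn out
  TTT.T
  TTTTT
  .TTTT
  TT.TT
  TFTTT
  F.FTT
Step 2: 4 trees catch fire, 3 burn out
  TTT.T
  TTTTT
  .TTTT
  TF.TT
  F.FTT
  ...FT
Step 3: 4 trees catch fire, 4 burn out
  TTT.T
  TTTTT
  .FTTT
  F..TT
  ...FT
  ....F

TTT.T
TTTTT
.FTTT
F..TT
...FT
....F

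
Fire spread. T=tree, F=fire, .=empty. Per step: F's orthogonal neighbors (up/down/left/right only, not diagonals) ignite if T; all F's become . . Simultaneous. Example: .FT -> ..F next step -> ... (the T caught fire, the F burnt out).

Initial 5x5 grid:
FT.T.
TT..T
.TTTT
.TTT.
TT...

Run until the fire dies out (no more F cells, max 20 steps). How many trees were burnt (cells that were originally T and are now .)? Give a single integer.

Answer: 13

Derivation:
Step 1: +2 fires, +1 burnt (F count now 2)
Step 2: +1 fires, +2 burnt (F count now 1)
Step 3: +1 fires, +1 burnt (F count now 1)
Step 4: +2 fires, +1 burnt (F count now 2)
Step 5: +3 fires, +2 burnt (F count now 3)
Step 6: +3 fires, +3 burnt (F count now 3)
Step 7: +1 fires, +3 burnt (F count now 1)
Step 8: +0 fires, +1 burnt (F count now 0)
Fire out after step 8
Initially T: 14, now '.': 24
Total burnt (originally-T cells now '.'): 13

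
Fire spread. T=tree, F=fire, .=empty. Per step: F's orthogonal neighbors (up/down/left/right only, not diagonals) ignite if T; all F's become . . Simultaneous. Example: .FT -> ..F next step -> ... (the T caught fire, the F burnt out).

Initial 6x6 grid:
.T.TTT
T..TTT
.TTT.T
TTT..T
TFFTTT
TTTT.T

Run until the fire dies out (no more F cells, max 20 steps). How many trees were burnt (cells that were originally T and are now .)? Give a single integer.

Step 1: +6 fires, +2 burnt (F count now 6)
Step 2: +6 fires, +6 burnt (F count now 6)
Step 3: +2 fires, +6 burnt (F count now 2)
Step 4: +3 fires, +2 burnt (F count now 3)
Step 5: +3 fires, +3 burnt (F count now 3)
Step 6: +2 fires, +3 burnt (F count now 2)
Step 7: +1 fires, +2 burnt (F count now 1)
Step 8: +0 fires, +1 burnt (F count now 0)
Fire out after step 8
Initially T: 25, now '.': 34
Total burnt (originally-T cells now '.'): 23

Answer: 23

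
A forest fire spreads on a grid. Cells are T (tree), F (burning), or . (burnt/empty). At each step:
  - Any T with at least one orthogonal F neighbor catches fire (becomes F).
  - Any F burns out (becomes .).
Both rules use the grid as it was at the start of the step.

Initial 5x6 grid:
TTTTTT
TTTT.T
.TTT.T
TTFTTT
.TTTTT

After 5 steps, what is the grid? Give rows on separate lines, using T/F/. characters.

Step 1: 4 trees catch fire, 1 burn out
  TTTTTT
  TTTT.T
  .TFT.T
  TF.FTT
  .TFTTT
Step 2: 7 trees catch fire, 4 burn out
  TTTTTT
  TTFT.T
  .F.F.T
  F...FT
  .F.FTT
Step 3: 5 trees catch fire, 7 burn out
  TTFTTT
  TF.F.T
  .....T
  .....F
  ....FT
Step 4: 5 trees catch fire, 5 burn out
  TF.FTT
  F....T
  .....F
  ......
  .....F
Step 5: 3 trees catch fire, 5 burn out
  F...FT
  .....F
  ......
  ......
  ......

F...FT
.....F
......
......
......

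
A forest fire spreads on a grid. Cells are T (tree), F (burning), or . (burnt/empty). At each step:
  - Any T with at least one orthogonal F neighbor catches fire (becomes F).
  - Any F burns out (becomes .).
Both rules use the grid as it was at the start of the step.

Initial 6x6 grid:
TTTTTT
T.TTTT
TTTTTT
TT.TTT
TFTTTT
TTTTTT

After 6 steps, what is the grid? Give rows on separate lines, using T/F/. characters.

Step 1: 4 trees catch fire, 1 burn out
  TTTTTT
  T.TTTT
  TTTTTT
  TF.TTT
  F.FTTT
  TFTTTT
Step 2: 5 trees catch fire, 4 burn out
  TTTTTT
  T.TTTT
  TFTTTT
  F..TTT
  ...FTT
  F.FTTT
Step 3: 5 trees catch fire, 5 burn out
  TTTTTT
  T.TTTT
  F.FTTT
  ...FTT
  ....FT
  ...FTT
Step 4: 6 trees catch fire, 5 burn out
  TTTTTT
  F.FTTT
  ...FTT
  ....FT
  .....F
  ....FT
Step 5: 6 trees catch fire, 6 burn out
  FTFTTT
  ...FTT
  ....FT
  .....F
  ......
  .....F
Step 6: 4 trees catch fire, 6 burn out
  .F.FTT
  ....FT
  .....F
  ......
  ......
  ......

.F.FTT
....FT
.....F
......
......
......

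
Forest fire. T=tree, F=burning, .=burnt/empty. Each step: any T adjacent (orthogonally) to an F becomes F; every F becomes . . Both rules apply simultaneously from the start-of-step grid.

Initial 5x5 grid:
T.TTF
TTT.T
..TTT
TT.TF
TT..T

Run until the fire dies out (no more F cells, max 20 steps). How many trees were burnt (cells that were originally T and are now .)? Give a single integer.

Answer: 12

Derivation:
Step 1: +5 fires, +2 burnt (F count now 5)
Step 2: +2 fires, +5 burnt (F count now 2)
Step 3: +2 fires, +2 burnt (F count now 2)
Step 4: +1 fires, +2 burnt (F count now 1)
Step 5: +1 fires, +1 burnt (F count now 1)
Step 6: +1 fires, +1 burnt (F count now 1)
Step 7: +0 fires, +1 burnt (F count now 0)
Fire out after step 7
Initially T: 16, now '.': 21
Total burnt (originally-T cells now '.'): 12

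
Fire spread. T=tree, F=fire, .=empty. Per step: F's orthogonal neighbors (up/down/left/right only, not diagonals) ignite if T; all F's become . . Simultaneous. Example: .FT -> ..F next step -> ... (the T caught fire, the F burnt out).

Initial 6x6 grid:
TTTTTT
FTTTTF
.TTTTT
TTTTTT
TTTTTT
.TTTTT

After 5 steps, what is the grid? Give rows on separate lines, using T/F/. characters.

Step 1: 5 trees catch fire, 2 burn out
  FTTTTF
  .FTTF.
  .TTTTF
  TTTTTT
  TTTTTT
  .TTTTT
Step 2: 7 trees catch fire, 5 burn out
  .FTTF.
  ..FF..
  .FTTF.
  TTTTTF
  TTTTTT
  .TTTTT
Step 3: 7 trees catch fire, 7 burn out
  ..FF..
  ......
  ..FF..
  TFTTF.
  TTTTTF
  .TTTTT
Step 4: 6 trees catch fire, 7 burn out
  ......
  ......
  ......
  F.FF..
  TFTTF.
  .TTTTF
Step 5: 5 trees catch fire, 6 burn out
  ......
  ......
  ......
  ......
  F.FF..
  .FTTF.

......
......
......
......
F.FF..
.FTTF.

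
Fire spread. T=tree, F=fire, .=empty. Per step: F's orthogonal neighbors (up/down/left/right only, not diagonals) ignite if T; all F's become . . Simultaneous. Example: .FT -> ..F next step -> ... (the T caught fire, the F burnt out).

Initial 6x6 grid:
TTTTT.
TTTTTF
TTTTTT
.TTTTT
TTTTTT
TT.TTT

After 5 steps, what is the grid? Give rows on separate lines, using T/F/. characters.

Step 1: 2 trees catch fire, 1 burn out
  TTTTT.
  TTTTF.
  TTTTTF
  .TTTTT
  TTTTTT
  TT.TTT
Step 2: 4 trees catch fire, 2 burn out
  TTTTF.
  TTTF..
  TTTTF.
  .TTTTF
  TTTTTT
  TT.TTT
Step 3: 5 trees catch fire, 4 burn out
  TTTF..
  TTF...
  TTTF..
  .TTTF.
  TTTTTF
  TT.TTT
Step 4: 6 trees catch fire, 5 burn out
  TTF...
  TF....
  TTF...
  .TTF..
  TTTTF.
  TT.TTF
Step 5: 6 trees catch fire, 6 burn out
  TF....
  F.....
  TF....
  .TF...
  TTTF..
  TT.TF.

TF....
F.....
TF....
.TF...
TTTF..
TT.TF.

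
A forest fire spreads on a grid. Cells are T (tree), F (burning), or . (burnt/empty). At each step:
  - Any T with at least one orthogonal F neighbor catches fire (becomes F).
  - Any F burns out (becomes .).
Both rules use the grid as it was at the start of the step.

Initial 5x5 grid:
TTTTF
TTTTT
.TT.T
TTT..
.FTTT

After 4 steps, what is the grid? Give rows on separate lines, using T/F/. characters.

Step 1: 4 trees catch fire, 2 burn out
  TTTF.
  TTTTF
  .TT.T
  TFT..
  ..FTT
Step 2: 7 trees catch fire, 4 burn out
  TTF..
  TTTF.
  .FT.F
  F.F..
  ...FT
Step 3: 5 trees catch fire, 7 burn out
  TF...
  TFF..
  ..F..
  .....
  ....F
Step 4: 2 trees catch fire, 5 burn out
  F....
  F....
  .....
  .....
  .....

F....
F....
.....
.....
.....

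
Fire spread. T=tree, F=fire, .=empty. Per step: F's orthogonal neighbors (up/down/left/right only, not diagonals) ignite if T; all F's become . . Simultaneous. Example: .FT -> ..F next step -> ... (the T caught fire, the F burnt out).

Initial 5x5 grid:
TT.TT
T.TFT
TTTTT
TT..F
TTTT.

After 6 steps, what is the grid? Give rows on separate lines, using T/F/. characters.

Step 1: 5 trees catch fire, 2 burn out
  TT.FT
  T.F.F
  TTTFF
  TT...
  TTTT.
Step 2: 2 trees catch fire, 5 burn out
  TT..F
  T....
  TTF..
  TT...
  TTTT.
Step 3: 1 trees catch fire, 2 burn out
  TT...
  T....
  TF...
  TT...
  TTTT.
Step 4: 2 trees catch fire, 1 burn out
  TT...
  T....
  F....
  TF...
  TTTT.
Step 5: 3 trees catch fire, 2 burn out
  TT...
  F....
  .....
  F....
  TFTT.
Step 6: 3 trees catch fire, 3 burn out
  FT...
  .....
  .....
  .....
  F.FT.

FT...
.....
.....
.....
F.FT.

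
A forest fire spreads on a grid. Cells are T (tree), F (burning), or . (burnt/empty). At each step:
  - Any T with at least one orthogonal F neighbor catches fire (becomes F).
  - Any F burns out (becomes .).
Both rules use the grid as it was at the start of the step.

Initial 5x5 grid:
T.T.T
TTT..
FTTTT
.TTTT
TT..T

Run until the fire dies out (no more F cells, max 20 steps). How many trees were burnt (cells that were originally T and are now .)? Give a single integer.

Answer: 16

Derivation:
Step 1: +2 fires, +1 burnt (F count now 2)
Step 2: +4 fires, +2 burnt (F count now 4)
Step 3: +4 fires, +4 burnt (F count now 4)
Step 4: +4 fires, +4 burnt (F count now 4)
Step 5: +1 fires, +4 burnt (F count now 1)
Step 6: +1 fires, +1 burnt (F count now 1)
Step 7: +0 fires, +1 burnt (F count now 0)
Fire out after step 7
Initially T: 17, now '.': 24
Total burnt (originally-T cells now '.'): 16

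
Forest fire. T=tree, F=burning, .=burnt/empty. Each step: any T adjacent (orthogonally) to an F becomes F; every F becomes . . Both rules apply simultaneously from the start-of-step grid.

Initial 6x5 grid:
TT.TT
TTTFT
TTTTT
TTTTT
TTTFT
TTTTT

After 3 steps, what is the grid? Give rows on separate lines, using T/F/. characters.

Step 1: 8 trees catch fire, 2 burn out
  TT.FT
  TTF.F
  TTTFT
  TTTFT
  TTF.F
  TTTFT
Step 2: 9 trees catch fire, 8 burn out
  TT..F
  TF...
  TTF.F
  TTF.F
  TF...
  TTF.F
Step 3: 6 trees catch fire, 9 burn out
  TF...
  F....
  TF...
  TF...
  F....
  TF...

TF...
F....
TF...
TF...
F....
TF...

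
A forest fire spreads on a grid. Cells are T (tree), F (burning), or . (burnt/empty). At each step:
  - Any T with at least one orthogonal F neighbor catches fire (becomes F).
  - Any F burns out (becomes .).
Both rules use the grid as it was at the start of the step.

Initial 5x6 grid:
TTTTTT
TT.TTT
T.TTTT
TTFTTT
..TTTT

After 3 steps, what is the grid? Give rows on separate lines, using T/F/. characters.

Step 1: 4 trees catch fire, 1 burn out
  TTTTTT
  TT.TTT
  T.FTTT
  TF.FTT
  ..FTTT
Step 2: 4 trees catch fire, 4 burn out
  TTTTTT
  TT.TTT
  T..FTT
  F...FT
  ...FTT
Step 3: 5 trees catch fire, 4 burn out
  TTTTTT
  TT.FTT
  F...FT
  .....F
  ....FT

TTTTTT
TT.FTT
F...FT
.....F
....FT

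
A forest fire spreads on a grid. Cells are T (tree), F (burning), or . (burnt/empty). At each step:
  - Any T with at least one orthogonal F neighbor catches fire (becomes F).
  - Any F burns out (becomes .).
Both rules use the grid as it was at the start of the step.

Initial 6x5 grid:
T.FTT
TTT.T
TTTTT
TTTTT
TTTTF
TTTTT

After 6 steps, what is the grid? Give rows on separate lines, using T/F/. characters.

Step 1: 5 trees catch fire, 2 burn out
  T..FT
  TTF.T
  TTTTT
  TTTTF
  TTTF.
  TTTTF
Step 2: 7 trees catch fire, 5 burn out
  T...F
  TF..T
  TTFTF
  TTTF.
  TTF..
  TTTF.
Step 3: 7 trees catch fire, 7 burn out
  T....
  F...F
  TF.F.
  TTF..
  TF...
  TTF..
Step 4: 5 trees catch fire, 7 burn out
  F....
  .....
  F....
  TF...
  F....
  TF...
Step 5: 2 trees catch fire, 5 burn out
  .....
  .....
  .....
  F....
  .....
  F....
Step 6: 0 trees catch fire, 2 burn out
  .....
  .....
  .....
  .....
  .....
  .....

.....
.....
.....
.....
.....
.....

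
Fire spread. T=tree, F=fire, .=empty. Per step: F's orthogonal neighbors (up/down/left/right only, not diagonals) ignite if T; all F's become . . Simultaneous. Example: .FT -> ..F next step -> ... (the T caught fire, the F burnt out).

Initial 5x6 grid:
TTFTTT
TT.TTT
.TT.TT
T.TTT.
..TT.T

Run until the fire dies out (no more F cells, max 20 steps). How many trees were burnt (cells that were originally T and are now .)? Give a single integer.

Step 1: +2 fires, +1 burnt (F count now 2)
Step 2: +4 fires, +2 burnt (F count now 4)
Step 3: +4 fires, +4 burnt (F count now 4)
Step 4: +3 fires, +4 burnt (F count now 3)
Step 5: +3 fires, +3 burnt (F count now 3)
Step 6: +2 fires, +3 burnt (F count now 2)
Step 7: +1 fires, +2 burnt (F count now 1)
Step 8: +0 fires, +1 burnt (F count now 0)
Fire out after step 8
Initially T: 21, now '.': 28
Total burnt (originally-T cells now '.'): 19

Answer: 19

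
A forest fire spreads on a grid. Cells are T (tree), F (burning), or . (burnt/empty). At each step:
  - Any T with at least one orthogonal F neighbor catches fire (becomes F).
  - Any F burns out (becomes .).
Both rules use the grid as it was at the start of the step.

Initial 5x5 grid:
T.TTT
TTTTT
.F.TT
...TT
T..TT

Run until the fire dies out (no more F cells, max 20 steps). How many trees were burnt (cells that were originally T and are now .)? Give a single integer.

Step 1: +1 fires, +1 burnt (F count now 1)
Step 2: +2 fires, +1 burnt (F count now 2)
Step 3: +3 fires, +2 burnt (F count now 3)
Step 4: +3 fires, +3 burnt (F count now 3)
Step 5: +3 fires, +3 burnt (F count now 3)
Step 6: +2 fires, +3 burnt (F count now 2)
Step 7: +1 fires, +2 burnt (F count now 1)
Step 8: +0 fires, +1 burnt (F count now 0)
Fire out after step 8
Initially T: 16, now '.': 24
Total burnt (originally-T cells now '.'): 15

Answer: 15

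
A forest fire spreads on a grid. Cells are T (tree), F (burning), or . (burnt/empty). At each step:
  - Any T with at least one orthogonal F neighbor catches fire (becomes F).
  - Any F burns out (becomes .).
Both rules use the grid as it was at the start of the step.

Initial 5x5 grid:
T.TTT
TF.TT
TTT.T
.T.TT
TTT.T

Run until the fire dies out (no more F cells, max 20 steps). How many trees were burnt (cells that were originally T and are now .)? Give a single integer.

Step 1: +2 fires, +1 burnt (F count now 2)
Step 2: +4 fires, +2 burnt (F count now 4)
Step 3: +1 fires, +4 burnt (F count now 1)
Step 4: +2 fires, +1 burnt (F count now 2)
Step 5: +0 fires, +2 burnt (F count now 0)
Fire out after step 5
Initially T: 18, now '.': 16
Total burnt (originally-T cells now '.'): 9

Answer: 9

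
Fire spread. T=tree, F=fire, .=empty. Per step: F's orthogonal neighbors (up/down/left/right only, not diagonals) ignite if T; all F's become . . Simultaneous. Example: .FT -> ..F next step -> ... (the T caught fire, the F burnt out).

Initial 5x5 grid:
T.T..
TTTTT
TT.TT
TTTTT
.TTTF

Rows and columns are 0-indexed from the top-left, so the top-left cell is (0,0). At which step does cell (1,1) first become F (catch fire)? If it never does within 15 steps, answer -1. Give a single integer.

Step 1: cell (1,1)='T' (+2 fires, +1 burnt)
Step 2: cell (1,1)='T' (+3 fires, +2 burnt)
Step 3: cell (1,1)='T' (+4 fires, +3 burnt)
Step 4: cell (1,1)='T' (+2 fires, +4 burnt)
Step 5: cell (1,1)='T' (+3 fires, +2 burnt)
Step 6: cell (1,1)='F' (+3 fires, +3 burnt)
  -> target ignites at step 6
Step 7: cell (1,1)='.' (+1 fires, +3 burnt)
Step 8: cell (1,1)='.' (+1 fires, +1 burnt)
Step 9: cell (1,1)='.' (+0 fires, +1 burnt)
  fire out at step 9

6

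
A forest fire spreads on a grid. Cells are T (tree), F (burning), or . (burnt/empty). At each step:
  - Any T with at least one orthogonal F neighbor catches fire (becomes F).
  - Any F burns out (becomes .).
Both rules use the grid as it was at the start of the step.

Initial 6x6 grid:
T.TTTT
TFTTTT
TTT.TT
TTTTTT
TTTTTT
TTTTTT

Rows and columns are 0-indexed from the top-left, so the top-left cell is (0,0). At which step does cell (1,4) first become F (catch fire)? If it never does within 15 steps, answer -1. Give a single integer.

Step 1: cell (1,4)='T' (+3 fires, +1 burnt)
Step 2: cell (1,4)='T' (+6 fires, +3 burnt)
Step 3: cell (1,4)='F' (+5 fires, +6 burnt)
  -> target ignites at step 3
Step 4: cell (1,4)='.' (+7 fires, +5 burnt)
Step 5: cell (1,4)='.' (+6 fires, +7 burnt)
Step 6: cell (1,4)='.' (+3 fires, +6 burnt)
Step 7: cell (1,4)='.' (+2 fires, +3 burnt)
Step 8: cell (1,4)='.' (+1 fires, +2 burnt)
Step 9: cell (1,4)='.' (+0 fires, +1 burnt)
  fire out at step 9

3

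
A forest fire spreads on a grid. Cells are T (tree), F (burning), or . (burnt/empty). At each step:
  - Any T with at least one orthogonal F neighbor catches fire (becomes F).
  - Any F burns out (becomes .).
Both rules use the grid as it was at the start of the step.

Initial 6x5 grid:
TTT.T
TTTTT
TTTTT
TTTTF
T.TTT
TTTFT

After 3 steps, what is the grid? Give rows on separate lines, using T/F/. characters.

Step 1: 6 trees catch fire, 2 burn out
  TTT.T
  TTTTT
  TTTTF
  TTTF.
  T.TFF
  TTF.F
Step 2: 5 trees catch fire, 6 burn out
  TTT.T
  TTTTF
  TTTF.
  TTF..
  T.F..
  TF...
Step 3: 5 trees catch fire, 5 burn out
  TTT.F
  TTTF.
  TTF..
  TF...
  T....
  F....

TTT.F
TTTF.
TTF..
TF...
T....
F....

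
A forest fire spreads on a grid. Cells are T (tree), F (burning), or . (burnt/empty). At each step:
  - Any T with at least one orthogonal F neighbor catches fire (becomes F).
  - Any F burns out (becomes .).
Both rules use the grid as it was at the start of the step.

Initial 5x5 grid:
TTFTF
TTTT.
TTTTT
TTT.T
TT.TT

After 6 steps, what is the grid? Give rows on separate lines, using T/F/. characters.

Step 1: 3 trees catch fire, 2 burn out
  TF.F.
  TTFT.
  TTTTT
  TTT.T
  TT.TT
Step 2: 4 trees catch fire, 3 burn out
  F....
  TF.F.
  TTFTT
  TTT.T
  TT.TT
Step 3: 4 trees catch fire, 4 burn out
  .....
  F....
  TF.FT
  TTF.T
  TT.TT
Step 4: 3 trees catch fire, 4 burn out
  .....
  .....
  F...F
  TF..T
  TT.TT
Step 5: 3 trees catch fire, 3 burn out
  .....
  .....
  .....
  F...F
  TF.TT
Step 6: 2 trees catch fire, 3 burn out
  .....
  .....
  .....
  .....
  F..TF

.....
.....
.....
.....
F..TF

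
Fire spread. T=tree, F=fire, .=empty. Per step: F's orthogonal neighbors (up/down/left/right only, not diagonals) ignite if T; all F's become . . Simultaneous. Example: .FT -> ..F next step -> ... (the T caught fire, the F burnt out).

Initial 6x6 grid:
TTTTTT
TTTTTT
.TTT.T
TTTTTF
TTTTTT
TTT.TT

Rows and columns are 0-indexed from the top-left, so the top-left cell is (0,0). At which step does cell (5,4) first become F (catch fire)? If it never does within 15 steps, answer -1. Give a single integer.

Step 1: cell (5,4)='T' (+3 fires, +1 burnt)
Step 2: cell (5,4)='T' (+4 fires, +3 burnt)
Step 3: cell (5,4)='F' (+6 fires, +4 burnt)
  -> target ignites at step 3
Step 4: cell (5,4)='.' (+5 fires, +6 burnt)
Step 5: cell (5,4)='.' (+6 fires, +5 burnt)
Step 6: cell (5,4)='.' (+4 fires, +6 burnt)
Step 7: cell (5,4)='.' (+3 fires, +4 burnt)
Step 8: cell (5,4)='.' (+1 fires, +3 burnt)
Step 9: cell (5,4)='.' (+0 fires, +1 burnt)
  fire out at step 9

3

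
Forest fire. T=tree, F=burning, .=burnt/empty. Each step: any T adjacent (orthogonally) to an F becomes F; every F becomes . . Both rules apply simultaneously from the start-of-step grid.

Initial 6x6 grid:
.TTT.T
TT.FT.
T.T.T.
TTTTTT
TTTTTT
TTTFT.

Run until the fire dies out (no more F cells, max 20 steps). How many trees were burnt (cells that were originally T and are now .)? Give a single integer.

Step 1: +5 fires, +2 burnt (F count now 5)
Step 2: +6 fires, +5 burnt (F count now 6)
Step 3: +6 fires, +6 burnt (F count now 6)
Step 4: +5 fires, +6 burnt (F count now 5)
Step 5: +2 fires, +5 burnt (F count now 2)
Step 6: +1 fires, +2 burnt (F count now 1)
Step 7: +0 fires, +1 burnt (F count now 0)
Fire out after step 7
Initially T: 26, now '.': 35
Total burnt (originally-T cells now '.'): 25

Answer: 25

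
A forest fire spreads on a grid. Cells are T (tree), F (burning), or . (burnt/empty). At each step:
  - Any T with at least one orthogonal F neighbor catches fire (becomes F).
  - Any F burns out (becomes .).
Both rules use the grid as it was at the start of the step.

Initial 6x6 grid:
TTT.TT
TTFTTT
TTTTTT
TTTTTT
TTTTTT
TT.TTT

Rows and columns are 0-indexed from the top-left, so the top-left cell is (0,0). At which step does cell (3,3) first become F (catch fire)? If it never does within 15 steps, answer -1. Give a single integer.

Step 1: cell (3,3)='T' (+4 fires, +1 burnt)
Step 2: cell (3,3)='T' (+6 fires, +4 burnt)
Step 3: cell (3,3)='F' (+8 fires, +6 burnt)
  -> target ignites at step 3
Step 4: cell (3,3)='.' (+6 fires, +8 burnt)
Step 5: cell (3,3)='.' (+5 fires, +6 burnt)
Step 6: cell (3,3)='.' (+3 fires, +5 burnt)
Step 7: cell (3,3)='.' (+1 fires, +3 burnt)
Step 8: cell (3,3)='.' (+0 fires, +1 burnt)
  fire out at step 8

3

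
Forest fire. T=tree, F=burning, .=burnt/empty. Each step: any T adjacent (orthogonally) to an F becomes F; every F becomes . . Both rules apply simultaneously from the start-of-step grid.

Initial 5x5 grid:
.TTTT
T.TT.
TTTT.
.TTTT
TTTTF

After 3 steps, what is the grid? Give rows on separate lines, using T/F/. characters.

Step 1: 2 trees catch fire, 1 burn out
  .TTTT
  T.TT.
  TTTT.
  .TTTF
  TTTF.
Step 2: 2 trees catch fire, 2 burn out
  .TTTT
  T.TT.
  TTTT.
  .TTF.
  TTF..
Step 3: 3 trees catch fire, 2 burn out
  .TTTT
  T.TT.
  TTTF.
  .TF..
  TF...

.TTTT
T.TT.
TTTF.
.TF..
TF...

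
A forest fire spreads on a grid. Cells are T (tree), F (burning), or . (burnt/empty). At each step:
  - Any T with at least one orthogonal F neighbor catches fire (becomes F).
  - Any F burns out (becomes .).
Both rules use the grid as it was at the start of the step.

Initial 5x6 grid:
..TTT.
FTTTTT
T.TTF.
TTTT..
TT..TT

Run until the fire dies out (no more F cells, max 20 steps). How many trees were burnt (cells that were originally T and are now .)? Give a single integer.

Answer: 17

Derivation:
Step 1: +4 fires, +2 burnt (F count now 4)
Step 2: +7 fires, +4 burnt (F count now 7)
Step 3: +5 fires, +7 burnt (F count now 5)
Step 4: +1 fires, +5 burnt (F count now 1)
Step 5: +0 fires, +1 burnt (F count now 0)
Fire out after step 5
Initially T: 19, now '.': 28
Total burnt (originally-T cells now '.'): 17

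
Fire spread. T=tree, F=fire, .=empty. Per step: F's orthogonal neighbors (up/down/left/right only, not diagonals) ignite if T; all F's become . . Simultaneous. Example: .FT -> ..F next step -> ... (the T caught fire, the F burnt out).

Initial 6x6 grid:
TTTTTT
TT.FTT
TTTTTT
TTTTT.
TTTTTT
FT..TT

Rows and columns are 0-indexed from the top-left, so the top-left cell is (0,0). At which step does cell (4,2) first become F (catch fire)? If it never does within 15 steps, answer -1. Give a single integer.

Step 1: cell (4,2)='T' (+5 fires, +2 burnt)
Step 2: cell (4,2)='T' (+8 fires, +5 burnt)
Step 3: cell (4,2)='F' (+10 fires, +8 burnt)
  -> target ignites at step 3
Step 4: cell (4,2)='.' (+4 fires, +10 burnt)
Step 5: cell (4,2)='.' (+2 fires, +4 burnt)
Step 6: cell (4,2)='.' (+1 fires, +2 burnt)
Step 7: cell (4,2)='.' (+0 fires, +1 burnt)
  fire out at step 7

3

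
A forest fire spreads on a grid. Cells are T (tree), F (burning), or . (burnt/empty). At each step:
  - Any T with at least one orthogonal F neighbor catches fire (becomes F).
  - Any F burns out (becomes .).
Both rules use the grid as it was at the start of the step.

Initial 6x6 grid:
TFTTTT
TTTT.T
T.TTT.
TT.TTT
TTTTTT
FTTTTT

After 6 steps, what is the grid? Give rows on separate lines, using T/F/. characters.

Step 1: 5 trees catch fire, 2 burn out
  F.FTTT
  TFTT.T
  T.TTT.
  TT.TTT
  FTTTTT
  .FTTTT
Step 2: 6 trees catch fire, 5 burn out
  ...FTT
  F.FT.T
  T.TTT.
  FT.TTT
  .FTTTT
  ..FTTT
Step 3: 7 trees catch fire, 6 burn out
  ....FT
  ...F.T
  F.FTT.
  .F.TTT
  ..FTTT
  ...FTT
Step 4: 4 trees catch fire, 7 burn out
  .....F
  .....T
  ...FT.
  ...TTT
  ...FTT
  ....FT
Step 5: 5 trees catch fire, 4 burn out
  ......
  .....F
  ....F.
  ...FTT
  ....FT
  .....F
Step 6: 2 trees catch fire, 5 burn out
  ......
  ......
  ......
  ....FT
  .....F
  ......

......
......
......
....FT
.....F
......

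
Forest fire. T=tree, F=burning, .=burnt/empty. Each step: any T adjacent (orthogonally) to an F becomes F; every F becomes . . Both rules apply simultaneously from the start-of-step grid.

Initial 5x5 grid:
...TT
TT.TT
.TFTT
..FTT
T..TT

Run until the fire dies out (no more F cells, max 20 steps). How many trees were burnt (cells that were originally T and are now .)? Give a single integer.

Step 1: +3 fires, +2 burnt (F count now 3)
Step 2: +5 fires, +3 burnt (F count now 5)
Step 3: +4 fires, +5 burnt (F count now 4)
Step 4: +1 fires, +4 burnt (F count now 1)
Step 5: +0 fires, +1 burnt (F count now 0)
Fire out after step 5
Initially T: 14, now '.': 24
Total burnt (originally-T cells now '.'): 13

Answer: 13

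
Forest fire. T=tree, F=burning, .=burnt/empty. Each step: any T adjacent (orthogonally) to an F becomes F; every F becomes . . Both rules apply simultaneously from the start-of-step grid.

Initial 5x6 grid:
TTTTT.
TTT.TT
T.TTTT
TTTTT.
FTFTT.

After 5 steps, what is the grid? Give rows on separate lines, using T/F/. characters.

Step 1: 4 trees catch fire, 2 burn out
  TTTTT.
  TTT.TT
  T.TTTT
  FTFTT.
  .F.FT.
Step 2: 5 trees catch fire, 4 burn out
  TTTTT.
  TTT.TT
  F.FTTT
  .F.FT.
  ....F.
Step 3: 4 trees catch fire, 5 burn out
  TTTTT.
  FTF.TT
  ...FTT
  ....F.
  ......
Step 4: 4 trees catch fire, 4 burn out
  FTFTT.
  .F..TT
  ....FT
  ......
  ......
Step 5: 4 trees catch fire, 4 burn out
  .F.FT.
  ....FT
  .....F
  ......
  ......

.F.FT.
....FT
.....F
......
......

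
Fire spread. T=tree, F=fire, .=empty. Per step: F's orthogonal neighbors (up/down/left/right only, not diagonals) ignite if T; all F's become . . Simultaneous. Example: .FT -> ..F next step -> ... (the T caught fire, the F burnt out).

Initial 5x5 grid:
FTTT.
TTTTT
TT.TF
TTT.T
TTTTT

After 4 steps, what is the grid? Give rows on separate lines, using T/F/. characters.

Step 1: 5 trees catch fire, 2 burn out
  .FTT.
  FTTTF
  TT.F.
  TTT.F
  TTTTT
Step 2: 5 trees catch fire, 5 burn out
  ..FT.
  .FTF.
  FT...
  TTT..
  TTTTF
Step 3: 5 trees catch fire, 5 burn out
  ...F.
  ..F..
  .F...
  FTT..
  TTTF.
Step 4: 3 trees catch fire, 5 burn out
  .....
  .....
  .....
  .FT..
  FTF..

.....
.....
.....
.FT..
FTF..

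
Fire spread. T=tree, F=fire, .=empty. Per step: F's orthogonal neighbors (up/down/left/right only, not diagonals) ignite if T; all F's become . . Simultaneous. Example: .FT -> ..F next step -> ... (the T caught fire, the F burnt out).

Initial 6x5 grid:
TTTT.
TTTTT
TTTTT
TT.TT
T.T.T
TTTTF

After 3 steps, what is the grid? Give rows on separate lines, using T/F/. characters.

Step 1: 2 trees catch fire, 1 burn out
  TTTT.
  TTTTT
  TTTTT
  TT.TT
  T.T.F
  TTTF.
Step 2: 2 trees catch fire, 2 burn out
  TTTT.
  TTTTT
  TTTTT
  TT.TF
  T.T..
  TTF..
Step 3: 4 trees catch fire, 2 burn out
  TTTT.
  TTTTT
  TTTTF
  TT.F.
  T.F..
  TF...

TTTT.
TTTTT
TTTTF
TT.F.
T.F..
TF...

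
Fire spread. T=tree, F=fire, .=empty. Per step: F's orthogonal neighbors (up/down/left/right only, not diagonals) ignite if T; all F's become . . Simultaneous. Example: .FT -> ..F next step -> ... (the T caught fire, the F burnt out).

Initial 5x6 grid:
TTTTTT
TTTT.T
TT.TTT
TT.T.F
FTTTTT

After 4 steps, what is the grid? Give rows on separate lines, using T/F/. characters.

Step 1: 4 trees catch fire, 2 burn out
  TTTTTT
  TTTT.T
  TT.TTF
  FT.T..
  .FTTTF
Step 2: 6 trees catch fire, 4 burn out
  TTTTTT
  TTTT.F
  FT.TF.
  .F.T..
  ..FTF.
Step 3: 5 trees catch fire, 6 burn out
  TTTTTF
  FTTT..
  .F.F..
  ...T..
  ...F..
Step 4: 5 trees catch fire, 5 burn out
  FTTTF.
  .FTF..
  ......
  ...F..
  ......

FTTTF.
.FTF..
......
...F..
......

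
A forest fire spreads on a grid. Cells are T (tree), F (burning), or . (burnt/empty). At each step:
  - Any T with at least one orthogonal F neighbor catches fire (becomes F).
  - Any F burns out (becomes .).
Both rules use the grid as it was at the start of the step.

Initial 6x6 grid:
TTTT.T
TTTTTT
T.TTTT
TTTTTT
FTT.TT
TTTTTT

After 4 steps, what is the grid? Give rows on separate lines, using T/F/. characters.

Step 1: 3 trees catch fire, 1 burn out
  TTTT.T
  TTTTTT
  T.TTTT
  FTTTTT
  .FT.TT
  FTTTTT
Step 2: 4 trees catch fire, 3 burn out
  TTTT.T
  TTTTTT
  F.TTTT
  .FTTTT
  ..F.TT
  .FTTTT
Step 3: 3 trees catch fire, 4 burn out
  TTTT.T
  FTTTTT
  ..TTTT
  ..FTTT
  ....TT
  ..FTTT
Step 4: 5 trees catch fire, 3 burn out
  FTTT.T
  .FTTTT
  ..FTTT
  ...FTT
  ....TT
  ...FTT

FTTT.T
.FTTTT
..FTTT
...FTT
....TT
...FTT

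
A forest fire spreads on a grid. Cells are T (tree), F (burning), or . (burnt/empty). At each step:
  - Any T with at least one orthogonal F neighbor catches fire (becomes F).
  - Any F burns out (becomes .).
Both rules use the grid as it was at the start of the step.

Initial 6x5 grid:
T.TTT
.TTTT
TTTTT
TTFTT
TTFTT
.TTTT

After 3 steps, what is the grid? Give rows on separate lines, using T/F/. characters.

Step 1: 6 trees catch fire, 2 burn out
  T.TTT
  .TTTT
  TTFTT
  TF.FT
  TF.FT
  .TFTT
Step 2: 9 trees catch fire, 6 burn out
  T.TTT
  .TFTT
  TF.FT
  F...F
  F...F
  .F.FT
Step 3: 6 trees catch fire, 9 burn out
  T.FTT
  .F.FT
  F...F
  .....
  .....
  ....F

T.FTT
.F.FT
F...F
.....
.....
....F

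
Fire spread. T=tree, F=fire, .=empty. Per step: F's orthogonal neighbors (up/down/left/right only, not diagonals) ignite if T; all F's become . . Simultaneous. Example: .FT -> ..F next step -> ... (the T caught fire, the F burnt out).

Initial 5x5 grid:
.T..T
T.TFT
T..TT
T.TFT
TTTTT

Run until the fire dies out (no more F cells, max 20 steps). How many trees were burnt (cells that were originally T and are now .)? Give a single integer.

Step 1: +6 fires, +2 burnt (F count now 6)
Step 2: +4 fires, +6 burnt (F count now 4)
Step 3: +1 fires, +4 burnt (F count now 1)
Step 4: +1 fires, +1 burnt (F count now 1)
Step 5: +1 fires, +1 burnt (F count now 1)
Step 6: +1 fires, +1 burnt (F count now 1)
Step 7: +1 fires, +1 burnt (F count now 1)
Step 8: +0 fires, +1 burnt (F count now 0)
Fire out after step 8
Initially T: 16, now '.': 24
Total burnt (originally-T cells now '.'): 15

Answer: 15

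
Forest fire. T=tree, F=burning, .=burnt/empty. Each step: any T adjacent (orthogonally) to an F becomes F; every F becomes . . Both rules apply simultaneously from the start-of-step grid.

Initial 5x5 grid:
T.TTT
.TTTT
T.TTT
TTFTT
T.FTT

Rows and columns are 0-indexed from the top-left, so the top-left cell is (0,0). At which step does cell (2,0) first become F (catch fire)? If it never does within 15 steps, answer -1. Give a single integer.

Step 1: cell (2,0)='T' (+4 fires, +2 burnt)
Step 2: cell (2,0)='T' (+5 fires, +4 burnt)
Step 3: cell (2,0)='F' (+6 fires, +5 burnt)
  -> target ignites at step 3
Step 4: cell (2,0)='.' (+2 fires, +6 burnt)
Step 5: cell (2,0)='.' (+1 fires, +2 burnt)
Step 6: cell (2,0)='.' (+0 fires, +1 burnt)
  fire out at step 6

3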